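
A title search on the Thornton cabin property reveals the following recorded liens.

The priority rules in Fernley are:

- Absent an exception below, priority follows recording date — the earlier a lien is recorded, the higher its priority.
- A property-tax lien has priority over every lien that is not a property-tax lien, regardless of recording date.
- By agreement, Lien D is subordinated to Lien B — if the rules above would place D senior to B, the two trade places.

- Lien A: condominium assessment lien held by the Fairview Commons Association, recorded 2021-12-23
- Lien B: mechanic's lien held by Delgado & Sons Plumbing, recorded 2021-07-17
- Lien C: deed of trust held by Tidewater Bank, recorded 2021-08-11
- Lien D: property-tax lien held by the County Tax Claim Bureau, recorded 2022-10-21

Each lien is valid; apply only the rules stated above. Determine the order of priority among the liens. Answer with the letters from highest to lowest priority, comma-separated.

As a property-tax lien, D is senior to every other lien.
Among the remaining liens, by effective date: B (2021-07-17), C (2021-08-11), A (2021-12-23).
D would otherwise be senior to B, so under the subordination agreement D and B exchange positions.

B, D, C, A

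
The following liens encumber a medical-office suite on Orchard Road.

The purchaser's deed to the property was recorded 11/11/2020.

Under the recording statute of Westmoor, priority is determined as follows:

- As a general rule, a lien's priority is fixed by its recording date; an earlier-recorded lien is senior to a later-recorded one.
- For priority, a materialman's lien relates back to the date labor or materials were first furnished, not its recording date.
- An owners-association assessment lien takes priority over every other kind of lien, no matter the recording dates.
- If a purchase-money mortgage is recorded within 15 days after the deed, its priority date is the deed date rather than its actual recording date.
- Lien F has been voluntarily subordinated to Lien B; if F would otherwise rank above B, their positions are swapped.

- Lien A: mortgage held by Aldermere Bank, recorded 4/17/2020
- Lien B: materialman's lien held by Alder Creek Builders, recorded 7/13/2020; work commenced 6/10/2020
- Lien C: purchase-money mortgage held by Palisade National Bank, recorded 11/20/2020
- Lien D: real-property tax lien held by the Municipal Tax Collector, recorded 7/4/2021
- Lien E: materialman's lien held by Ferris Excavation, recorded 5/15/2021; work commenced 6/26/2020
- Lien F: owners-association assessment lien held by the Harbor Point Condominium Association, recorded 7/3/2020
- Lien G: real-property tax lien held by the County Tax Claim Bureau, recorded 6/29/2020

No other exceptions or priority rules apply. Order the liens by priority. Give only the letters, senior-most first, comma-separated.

Effective dates after the stated exceptions: B is treated as recorded 6/10/2020, the work-commencement date; C relates back to the deed date 11/11/2020; E's effective date is 6/26/2020, when work began.
As an owners-association assessment lien, F is senior to every other lien.
Ordering the rest by effective date: A (4/17/2020), B (6/10/2020), E (6/26/2020), G (6/29/2020), C (11/11/2020), D (7/4/2021).
F is senior to B before the subordination, so the two trade places.

B, A, F, E, G, C, D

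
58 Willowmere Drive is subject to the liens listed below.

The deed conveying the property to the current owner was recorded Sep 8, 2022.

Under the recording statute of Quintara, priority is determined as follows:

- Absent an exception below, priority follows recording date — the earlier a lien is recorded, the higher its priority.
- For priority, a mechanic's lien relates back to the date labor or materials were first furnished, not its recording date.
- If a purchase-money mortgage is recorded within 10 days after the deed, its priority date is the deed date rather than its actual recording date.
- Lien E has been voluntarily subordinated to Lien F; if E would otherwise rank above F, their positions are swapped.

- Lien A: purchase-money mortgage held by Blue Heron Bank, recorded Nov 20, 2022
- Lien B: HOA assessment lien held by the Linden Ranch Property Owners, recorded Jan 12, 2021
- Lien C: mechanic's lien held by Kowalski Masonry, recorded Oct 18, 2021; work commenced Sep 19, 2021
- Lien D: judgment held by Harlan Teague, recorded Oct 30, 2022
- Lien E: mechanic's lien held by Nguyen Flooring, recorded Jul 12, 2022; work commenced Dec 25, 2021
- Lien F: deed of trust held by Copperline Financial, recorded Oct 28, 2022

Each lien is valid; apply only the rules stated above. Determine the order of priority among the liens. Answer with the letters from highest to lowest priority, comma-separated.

B, C, F, E, D, A

Effective dates after the stated exceptions: A missed the 10-day window (73 days after the deed), so its recording date stands; C's effective date is Sep 19, 2021, when work began; E's effective date is Dec 25, 2021, when work began.
Ordering by effective date: B (Jan 12, 2021), C (Sep 19, 2021), E (Dec 25, 2021), F (Oct 28, 2022), D (Oct 30, 2022), A (Nov 20, 2022).
E is senior to F before the subordination, so the two trade places.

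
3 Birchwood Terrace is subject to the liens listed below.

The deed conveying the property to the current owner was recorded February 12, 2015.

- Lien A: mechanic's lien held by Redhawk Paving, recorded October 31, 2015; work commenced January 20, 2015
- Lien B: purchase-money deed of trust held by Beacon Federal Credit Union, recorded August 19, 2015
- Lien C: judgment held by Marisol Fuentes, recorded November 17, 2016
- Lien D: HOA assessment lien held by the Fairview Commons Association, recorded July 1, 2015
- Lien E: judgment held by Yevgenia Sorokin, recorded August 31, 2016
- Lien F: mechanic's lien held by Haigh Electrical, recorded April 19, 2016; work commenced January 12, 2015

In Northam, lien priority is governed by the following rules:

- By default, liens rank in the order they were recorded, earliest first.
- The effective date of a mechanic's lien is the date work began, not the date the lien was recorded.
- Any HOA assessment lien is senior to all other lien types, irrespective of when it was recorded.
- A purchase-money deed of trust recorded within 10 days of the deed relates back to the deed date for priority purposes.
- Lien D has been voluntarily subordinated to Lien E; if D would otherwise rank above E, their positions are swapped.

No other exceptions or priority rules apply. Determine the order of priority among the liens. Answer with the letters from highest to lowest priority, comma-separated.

E, F, A, B, D, C

Effective dates after the stated exceptions: A relates back to January 20, 2015 (work commenced); B missed the 10-day window (188 days after the deed), so its recording date stands; F relates back to January 12, 2015 (work commenced).
As an HOA assessment lien, D is senior to every other lien.
Remaining liens by effective date: F (January 12, 2015), A (January 20, 2015), B (August 19, 2015), E (August 31, 2016), C (November 17, 2016).
Because D would otherwise rank above E, the subordination swaps them.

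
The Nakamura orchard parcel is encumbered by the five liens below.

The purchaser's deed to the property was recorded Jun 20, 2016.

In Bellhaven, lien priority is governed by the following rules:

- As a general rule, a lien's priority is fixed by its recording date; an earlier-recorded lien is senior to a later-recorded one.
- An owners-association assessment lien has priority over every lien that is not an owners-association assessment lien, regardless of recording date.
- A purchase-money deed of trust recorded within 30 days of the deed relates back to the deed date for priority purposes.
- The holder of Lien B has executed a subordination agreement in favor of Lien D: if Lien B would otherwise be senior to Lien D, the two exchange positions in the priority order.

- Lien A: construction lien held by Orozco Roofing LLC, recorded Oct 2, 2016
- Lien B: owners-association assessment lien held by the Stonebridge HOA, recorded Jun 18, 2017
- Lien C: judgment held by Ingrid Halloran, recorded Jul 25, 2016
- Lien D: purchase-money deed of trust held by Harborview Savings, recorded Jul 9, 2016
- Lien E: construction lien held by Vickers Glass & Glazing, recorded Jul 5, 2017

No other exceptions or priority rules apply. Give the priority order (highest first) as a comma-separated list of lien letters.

D, B, C, A, E

First, effective dates: D was recorded within the 30-day window, so its effective date is the deed date Jun 20, 2016.
B is an owners-association assessment lien and takes priority over every other lien.
Remaining liens by effective date: D (Jun 20, 2016), C (Jul 25, 2016), A (Oct 2, 2016), E (Jul 5, 2017).
B is senior to D before the subordination, so the two trade places.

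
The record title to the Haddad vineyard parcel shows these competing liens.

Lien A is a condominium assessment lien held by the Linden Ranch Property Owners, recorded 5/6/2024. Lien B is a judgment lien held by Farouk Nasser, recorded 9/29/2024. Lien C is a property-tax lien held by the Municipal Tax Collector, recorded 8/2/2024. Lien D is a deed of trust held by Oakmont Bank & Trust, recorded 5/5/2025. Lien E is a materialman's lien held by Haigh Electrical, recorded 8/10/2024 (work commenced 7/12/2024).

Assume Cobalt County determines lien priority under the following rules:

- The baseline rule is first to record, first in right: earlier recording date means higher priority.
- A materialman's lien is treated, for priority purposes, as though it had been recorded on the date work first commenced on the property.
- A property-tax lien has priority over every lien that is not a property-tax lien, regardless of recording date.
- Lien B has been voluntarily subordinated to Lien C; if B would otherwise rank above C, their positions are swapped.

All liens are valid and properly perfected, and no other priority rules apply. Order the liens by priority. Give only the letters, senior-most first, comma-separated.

Effective dates after the stated exceptions: E relates back to 7/12/2024 (work commenced).
C is a property-tax lien, so it outranks all other liens regardless of date.
Ordering the rest by effective date: A (5/6/2024), E (7/12/2024), B (9/29/2024), D (5/5/2025).
B already ranks below C; the subordination has no effect.

C, A, E, B, D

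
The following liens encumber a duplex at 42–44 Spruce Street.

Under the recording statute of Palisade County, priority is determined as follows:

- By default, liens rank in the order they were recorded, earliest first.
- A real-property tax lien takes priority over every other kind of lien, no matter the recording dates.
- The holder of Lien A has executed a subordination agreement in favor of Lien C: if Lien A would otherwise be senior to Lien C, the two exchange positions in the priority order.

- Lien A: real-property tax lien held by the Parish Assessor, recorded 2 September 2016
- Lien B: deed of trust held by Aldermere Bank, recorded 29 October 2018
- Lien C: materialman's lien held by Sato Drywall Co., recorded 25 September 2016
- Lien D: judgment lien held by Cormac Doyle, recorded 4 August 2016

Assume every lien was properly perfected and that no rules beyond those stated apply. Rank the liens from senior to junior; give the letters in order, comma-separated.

A is a real-property tax lien, so it outranks all other liens regardless of date.
Among the remaining liens, by effective date: D (4 August 2016), C (25 September 2016), B (29 October 2018).
The subordination applies — A was senior to C — so A and C swap.

C, D, A, B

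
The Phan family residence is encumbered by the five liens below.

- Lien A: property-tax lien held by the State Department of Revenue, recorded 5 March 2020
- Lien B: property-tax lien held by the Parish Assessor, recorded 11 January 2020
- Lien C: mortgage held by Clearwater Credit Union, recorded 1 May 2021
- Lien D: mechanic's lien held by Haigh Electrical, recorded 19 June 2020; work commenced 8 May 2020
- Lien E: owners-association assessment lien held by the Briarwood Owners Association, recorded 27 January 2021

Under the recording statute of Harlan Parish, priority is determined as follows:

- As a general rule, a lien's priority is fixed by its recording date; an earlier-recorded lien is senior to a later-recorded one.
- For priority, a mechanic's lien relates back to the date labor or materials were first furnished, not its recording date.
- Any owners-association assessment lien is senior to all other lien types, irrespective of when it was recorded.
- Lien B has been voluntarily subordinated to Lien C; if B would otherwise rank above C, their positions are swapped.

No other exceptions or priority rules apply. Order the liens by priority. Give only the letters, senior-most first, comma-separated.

Adjusting effective dates: D relates back to 8 May 2020 (work commenced).
As an owners-association assessment lien, E is senior to every other lien.
The other liens, earliest effective date first: B (11 January 2020), A (5 March 2020), D (8 May 2020), C (1 May 2021).
B is senior to C before the subordination, so the two trade places.

E, C, A, D, B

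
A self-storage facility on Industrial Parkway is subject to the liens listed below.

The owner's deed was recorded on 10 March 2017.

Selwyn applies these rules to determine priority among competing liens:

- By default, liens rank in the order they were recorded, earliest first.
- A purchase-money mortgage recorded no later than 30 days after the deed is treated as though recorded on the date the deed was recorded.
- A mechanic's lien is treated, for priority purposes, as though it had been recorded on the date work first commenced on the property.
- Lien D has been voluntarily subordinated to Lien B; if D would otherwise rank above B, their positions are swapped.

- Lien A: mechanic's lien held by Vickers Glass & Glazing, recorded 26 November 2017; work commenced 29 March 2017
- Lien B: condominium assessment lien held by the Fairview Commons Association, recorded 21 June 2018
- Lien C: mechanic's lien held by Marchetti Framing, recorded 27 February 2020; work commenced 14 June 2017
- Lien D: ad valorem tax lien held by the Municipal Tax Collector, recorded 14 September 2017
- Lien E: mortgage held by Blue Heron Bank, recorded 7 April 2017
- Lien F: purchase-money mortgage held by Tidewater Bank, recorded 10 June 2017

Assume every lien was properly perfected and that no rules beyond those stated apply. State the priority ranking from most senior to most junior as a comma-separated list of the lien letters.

Effective dates after the stated exceptions: A relates back to 29 March 2017 (work commenced); C is treated as recorded 14 June 2017, the work-commencement date; F was recorded 92 days after the deed, outside the 30-day window, so it keeps its recording date.
Ordering by effective date: A (29 March 2017), E (7 April 2017), F (10 June 2017), C (14 June 2017), D (14 September 2017), B (21 June 2018).
The subordination applies — D was senior to B — so D and B swap.

A, E, F, C, B, D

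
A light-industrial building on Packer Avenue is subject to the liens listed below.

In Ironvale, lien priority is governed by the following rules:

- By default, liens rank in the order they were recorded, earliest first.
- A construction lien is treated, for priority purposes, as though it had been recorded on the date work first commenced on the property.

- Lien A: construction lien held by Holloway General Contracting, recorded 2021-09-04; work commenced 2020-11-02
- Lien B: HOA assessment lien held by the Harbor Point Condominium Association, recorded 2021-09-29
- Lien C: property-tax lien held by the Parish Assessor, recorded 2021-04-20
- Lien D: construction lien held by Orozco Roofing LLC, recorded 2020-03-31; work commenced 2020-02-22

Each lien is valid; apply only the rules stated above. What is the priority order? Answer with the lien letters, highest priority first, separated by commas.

Adjusting effective dates: A is treated as recorded 2020-11-02, the work-commencement date; D relates back to 2020-02-22 (work commenced).
By effective date: D (2020-02-22), A (2020-11-02), C (2021-04-20), B (2021-09-29).

D, A, C, B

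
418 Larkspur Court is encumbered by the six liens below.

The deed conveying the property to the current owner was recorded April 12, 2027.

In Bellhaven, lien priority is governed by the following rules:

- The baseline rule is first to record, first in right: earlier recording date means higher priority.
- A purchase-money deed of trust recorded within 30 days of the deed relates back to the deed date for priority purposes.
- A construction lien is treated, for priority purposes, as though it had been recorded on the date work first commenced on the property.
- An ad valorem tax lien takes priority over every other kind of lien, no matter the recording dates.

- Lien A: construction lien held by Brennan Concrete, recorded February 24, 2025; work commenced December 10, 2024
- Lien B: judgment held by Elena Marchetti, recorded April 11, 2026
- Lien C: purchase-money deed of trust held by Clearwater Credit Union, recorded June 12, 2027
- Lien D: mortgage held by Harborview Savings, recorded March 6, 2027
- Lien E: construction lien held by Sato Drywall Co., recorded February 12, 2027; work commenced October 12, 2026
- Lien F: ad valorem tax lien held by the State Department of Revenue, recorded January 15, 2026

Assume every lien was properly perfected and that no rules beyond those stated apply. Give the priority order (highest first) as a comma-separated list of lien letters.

First, effective dates: A's effective date is December 10, 2024, when work began; C was recorded 61 days after the deed, outside the 30-day window, so it keeps its recording date; E's effective date is October 12, 2026, when work began.
F, as an ad valorem tax lien, has superpriority and ranks first.
Ordering the rest by effective date: A (December 10, 2024), B (April 11, 2026), E (October 12, 2026), D (March 6, 2027), C (June 12, 2027).

F, A, B, E, D, C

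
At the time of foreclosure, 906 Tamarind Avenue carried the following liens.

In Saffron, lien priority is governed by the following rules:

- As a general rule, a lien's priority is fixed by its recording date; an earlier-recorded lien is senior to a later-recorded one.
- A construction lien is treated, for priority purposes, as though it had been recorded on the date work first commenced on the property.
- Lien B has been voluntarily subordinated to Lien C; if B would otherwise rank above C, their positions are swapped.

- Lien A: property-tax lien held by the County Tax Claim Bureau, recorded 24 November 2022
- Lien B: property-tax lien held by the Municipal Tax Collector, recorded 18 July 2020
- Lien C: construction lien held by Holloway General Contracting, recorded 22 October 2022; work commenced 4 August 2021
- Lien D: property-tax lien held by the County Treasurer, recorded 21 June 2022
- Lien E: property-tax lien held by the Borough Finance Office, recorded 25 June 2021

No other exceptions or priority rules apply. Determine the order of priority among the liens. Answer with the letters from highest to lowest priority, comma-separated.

First, effective dates: C's effective date is 4 August 2021, when work began.
By effective date, earliest first: B (18 July 2020), E (25 June 2021), C (4 August 2021), D (21 June 2022), A (24 November 2022).
Because B would otherwise rank above C, the subordination swaps them.

C, E, B, D, A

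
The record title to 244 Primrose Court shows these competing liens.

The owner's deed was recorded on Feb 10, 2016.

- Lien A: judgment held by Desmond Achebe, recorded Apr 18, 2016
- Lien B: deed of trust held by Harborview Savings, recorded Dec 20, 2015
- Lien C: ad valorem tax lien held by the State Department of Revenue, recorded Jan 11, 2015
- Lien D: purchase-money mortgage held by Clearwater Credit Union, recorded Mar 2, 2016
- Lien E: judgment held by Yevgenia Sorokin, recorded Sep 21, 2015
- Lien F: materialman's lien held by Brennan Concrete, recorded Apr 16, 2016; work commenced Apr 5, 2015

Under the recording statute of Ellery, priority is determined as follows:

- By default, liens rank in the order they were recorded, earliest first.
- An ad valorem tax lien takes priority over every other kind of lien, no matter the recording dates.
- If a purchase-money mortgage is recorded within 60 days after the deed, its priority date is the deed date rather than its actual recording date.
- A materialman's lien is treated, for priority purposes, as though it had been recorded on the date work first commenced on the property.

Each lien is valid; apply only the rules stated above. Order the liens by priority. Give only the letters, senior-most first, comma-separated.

Effective dates after the stated exceptions: D relates back to the deed date Feb 10, 2016; F's effective date is Apr 5, 2015, when work began.
C is an ad valorem tax lien, so it outranks all other liens regardless of date.
Ordering the rest by effective date: F (Apr 5, 2015), E (Sep 21, 2015), B (Dec 20, 2015), D (Feb 10, 2016), A (Apr 18, 2016).

C, F, E, B, D, A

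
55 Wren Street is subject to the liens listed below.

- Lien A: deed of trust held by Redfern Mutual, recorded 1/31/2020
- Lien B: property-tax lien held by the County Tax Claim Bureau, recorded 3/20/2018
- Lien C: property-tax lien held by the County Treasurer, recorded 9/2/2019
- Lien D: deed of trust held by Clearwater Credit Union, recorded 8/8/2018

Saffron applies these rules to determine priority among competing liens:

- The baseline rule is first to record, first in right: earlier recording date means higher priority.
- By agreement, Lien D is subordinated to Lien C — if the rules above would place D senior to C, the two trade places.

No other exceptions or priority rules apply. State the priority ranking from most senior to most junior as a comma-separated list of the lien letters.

By effective date, earliest first: B (3/20/2018), D (8/8/2018), C (9/2/2019), A (1/31/2020).
D would otherwise be senior to C, so under the subordination agreement D and C exchange positions.

B, C, D, A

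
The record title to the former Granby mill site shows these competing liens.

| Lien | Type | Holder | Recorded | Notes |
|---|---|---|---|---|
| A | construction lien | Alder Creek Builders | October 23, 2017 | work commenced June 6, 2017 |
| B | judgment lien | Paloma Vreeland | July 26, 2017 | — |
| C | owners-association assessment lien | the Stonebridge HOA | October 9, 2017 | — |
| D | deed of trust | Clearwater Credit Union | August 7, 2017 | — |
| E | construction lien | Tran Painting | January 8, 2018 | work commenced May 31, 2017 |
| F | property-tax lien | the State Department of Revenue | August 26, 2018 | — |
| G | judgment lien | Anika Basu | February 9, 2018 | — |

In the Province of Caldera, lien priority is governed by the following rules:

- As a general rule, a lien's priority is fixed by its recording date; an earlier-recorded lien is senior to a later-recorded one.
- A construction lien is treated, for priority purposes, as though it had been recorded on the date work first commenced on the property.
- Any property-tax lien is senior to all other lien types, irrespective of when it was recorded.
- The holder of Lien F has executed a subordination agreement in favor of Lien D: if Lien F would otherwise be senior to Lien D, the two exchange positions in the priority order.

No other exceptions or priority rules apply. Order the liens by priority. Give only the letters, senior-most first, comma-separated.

Effective dates: A is treated as recorded June 6, 2017, the work-commencement date; E's effective date is May 31, 2017, when work began.
F is a property-tax lien, so it outranks all other liens regardless of date.
Remaining liens by effective date: E (May 31, 2017), A (June 6, 2017), B (July 26, 2017), D (August 7, 2017), C (October 9, 2017), G (February 9, 2018).
Because F would otherwise rank above D, the subordination swaps them.

D, E, A, B, F, C, G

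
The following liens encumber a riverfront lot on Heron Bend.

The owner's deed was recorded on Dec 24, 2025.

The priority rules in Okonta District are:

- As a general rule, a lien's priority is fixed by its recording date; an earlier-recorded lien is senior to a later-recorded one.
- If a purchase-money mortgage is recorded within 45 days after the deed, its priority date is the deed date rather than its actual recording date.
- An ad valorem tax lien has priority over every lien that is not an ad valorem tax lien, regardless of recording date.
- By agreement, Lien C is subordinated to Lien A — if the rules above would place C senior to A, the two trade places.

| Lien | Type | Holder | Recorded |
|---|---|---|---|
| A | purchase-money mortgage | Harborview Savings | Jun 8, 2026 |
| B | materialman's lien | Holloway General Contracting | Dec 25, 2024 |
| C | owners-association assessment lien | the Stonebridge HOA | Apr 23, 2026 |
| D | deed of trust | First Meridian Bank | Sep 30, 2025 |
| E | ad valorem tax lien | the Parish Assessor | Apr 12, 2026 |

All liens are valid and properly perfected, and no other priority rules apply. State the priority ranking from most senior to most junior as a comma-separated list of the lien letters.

Effective dates: A was recorded 166 days after the deed, outside the 45-day window, so it keeps its recording date.
E is an ad valorem tax lien, so it outranks all other liens regardless of date.
Remaining liens by effective date: B (Dec 25, 2024), D (Sep 30, 2025), C (Apr 23, 2026), A (Jun 8, 2026).
C would otherwise be senior to A, so under the subordination agreement C and A exchange positions.

E, B, D, A, C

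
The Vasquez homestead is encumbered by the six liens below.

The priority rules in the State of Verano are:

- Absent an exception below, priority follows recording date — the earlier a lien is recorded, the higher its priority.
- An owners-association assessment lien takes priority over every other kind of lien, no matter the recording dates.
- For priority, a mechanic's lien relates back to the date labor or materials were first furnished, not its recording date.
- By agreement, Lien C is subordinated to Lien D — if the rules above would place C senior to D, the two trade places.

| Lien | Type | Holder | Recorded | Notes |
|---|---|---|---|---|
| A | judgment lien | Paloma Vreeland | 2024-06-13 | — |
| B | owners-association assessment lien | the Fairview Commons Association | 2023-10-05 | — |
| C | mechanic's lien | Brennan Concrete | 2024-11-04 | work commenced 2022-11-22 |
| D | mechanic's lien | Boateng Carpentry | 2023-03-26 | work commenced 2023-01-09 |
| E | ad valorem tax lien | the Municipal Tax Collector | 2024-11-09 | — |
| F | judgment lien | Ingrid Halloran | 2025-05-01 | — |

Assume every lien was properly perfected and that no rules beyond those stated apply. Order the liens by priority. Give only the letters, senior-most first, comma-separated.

B, D, C, A, E, F

First, effective dates: C's effective date is 2022-11-22, when work began; D relates back to 2023-01-09 (work commenced).
B, as an owners-association assessment lien, has superpriority and ranks first.
Remaining liens by effective date: C (2022-11-22), D (2023-01-09), A (2024-06-13), E (2024-11-09), F (2025-05-01).
C is senior to D before the subordination, so the two trade places.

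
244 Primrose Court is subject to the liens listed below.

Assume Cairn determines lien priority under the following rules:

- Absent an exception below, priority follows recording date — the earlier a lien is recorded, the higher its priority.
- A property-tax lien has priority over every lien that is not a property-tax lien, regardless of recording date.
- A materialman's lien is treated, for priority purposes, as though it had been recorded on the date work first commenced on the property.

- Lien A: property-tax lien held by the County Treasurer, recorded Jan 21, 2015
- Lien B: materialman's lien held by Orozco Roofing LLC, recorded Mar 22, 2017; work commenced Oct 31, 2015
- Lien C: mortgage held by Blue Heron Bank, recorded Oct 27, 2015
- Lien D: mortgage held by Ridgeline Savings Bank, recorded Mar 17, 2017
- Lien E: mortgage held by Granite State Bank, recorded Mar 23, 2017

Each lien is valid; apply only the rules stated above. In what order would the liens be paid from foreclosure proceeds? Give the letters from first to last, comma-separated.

A, C, B, D, E

First, effective dates: B is treated as recorded Oct 31, 2015, the work-commencement date.
A is a property-tax lien, so it outranks all other liens regardless of date.
Remaining liens by effective date: C (Oct 27, 2015), B (Oct 31, 2015), D (Mar 17, 2017), E (Mar 23, 2017).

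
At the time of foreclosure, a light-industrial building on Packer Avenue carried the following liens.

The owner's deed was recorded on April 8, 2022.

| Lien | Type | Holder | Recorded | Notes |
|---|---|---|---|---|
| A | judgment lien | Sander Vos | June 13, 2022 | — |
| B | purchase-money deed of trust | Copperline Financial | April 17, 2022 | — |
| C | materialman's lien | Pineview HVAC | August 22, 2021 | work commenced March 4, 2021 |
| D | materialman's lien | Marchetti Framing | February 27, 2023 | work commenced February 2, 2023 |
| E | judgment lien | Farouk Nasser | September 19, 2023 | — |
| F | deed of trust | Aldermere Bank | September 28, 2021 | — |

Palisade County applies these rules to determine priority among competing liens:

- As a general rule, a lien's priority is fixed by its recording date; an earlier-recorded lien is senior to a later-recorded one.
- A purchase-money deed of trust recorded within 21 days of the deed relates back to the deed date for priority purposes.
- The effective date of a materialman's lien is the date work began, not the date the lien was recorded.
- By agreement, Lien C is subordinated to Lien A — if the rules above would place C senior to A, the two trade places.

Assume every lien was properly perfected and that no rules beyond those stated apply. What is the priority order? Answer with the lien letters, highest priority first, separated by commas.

A, F, B, C, D, E

Effective dates after the stated exceptions: B relates back to the deed date April 8, 2022; C is treated as recorded March 4, 2021, the work-commencement date; D's effective date is February 2, 2023, when work began.
By effective date: C (March 4, 2021), F (September 28, 2021), B (April 8, 2022), A (June 13, 2022), D (February 2, 2023), E (September 19, 2023).
Because C would otherwise rank above A, the subordination swaps them.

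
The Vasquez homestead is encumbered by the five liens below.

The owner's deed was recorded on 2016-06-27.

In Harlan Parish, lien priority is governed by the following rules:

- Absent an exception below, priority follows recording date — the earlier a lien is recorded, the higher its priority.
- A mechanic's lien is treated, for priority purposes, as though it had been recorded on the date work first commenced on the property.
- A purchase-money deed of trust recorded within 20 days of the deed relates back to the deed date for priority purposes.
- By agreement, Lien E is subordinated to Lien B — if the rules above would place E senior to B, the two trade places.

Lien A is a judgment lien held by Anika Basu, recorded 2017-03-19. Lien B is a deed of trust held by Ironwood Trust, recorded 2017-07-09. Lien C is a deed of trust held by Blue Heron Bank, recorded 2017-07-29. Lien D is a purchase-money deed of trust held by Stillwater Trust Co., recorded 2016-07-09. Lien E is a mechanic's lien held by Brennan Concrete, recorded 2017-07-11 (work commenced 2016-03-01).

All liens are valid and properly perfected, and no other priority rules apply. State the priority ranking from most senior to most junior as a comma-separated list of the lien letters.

B, D, A, E, C

Effective dates: D's effective date is the deed date, 2016-06-27; E is treated as recorded 2016-03-01, the work-commencement date.
By effective date: E (2016-03-01), D (2016-06-27), A (2017-03-19), B (2017-07-09), C (2017-07-29).
The subordination applies — E was senior to B — so E and B swap.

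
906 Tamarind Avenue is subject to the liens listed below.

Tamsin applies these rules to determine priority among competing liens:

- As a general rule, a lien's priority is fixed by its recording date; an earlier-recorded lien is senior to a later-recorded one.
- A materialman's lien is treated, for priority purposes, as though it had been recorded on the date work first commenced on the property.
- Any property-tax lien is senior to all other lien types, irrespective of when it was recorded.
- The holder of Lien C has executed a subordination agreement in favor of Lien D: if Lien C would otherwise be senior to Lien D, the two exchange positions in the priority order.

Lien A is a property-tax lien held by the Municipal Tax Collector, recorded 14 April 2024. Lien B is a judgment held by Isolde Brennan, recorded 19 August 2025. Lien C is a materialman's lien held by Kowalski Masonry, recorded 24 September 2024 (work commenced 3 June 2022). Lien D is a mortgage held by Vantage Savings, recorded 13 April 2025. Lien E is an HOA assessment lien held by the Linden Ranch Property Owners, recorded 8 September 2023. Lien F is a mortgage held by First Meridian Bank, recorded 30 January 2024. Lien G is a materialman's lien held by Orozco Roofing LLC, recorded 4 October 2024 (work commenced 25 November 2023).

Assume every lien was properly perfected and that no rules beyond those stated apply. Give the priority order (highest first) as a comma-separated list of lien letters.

A, D, E, G, F, C, B

First, effective dates: C is treated as recorded 3 June 2022, the work-commencement date; G is treated as recorded 25 November 2023, the work-commencement date.
A is a property-tax lien and takes priority over every other lien.
The other liens, earliest effective date first: C (3 June 2022), E (8 September 2023), G (25 November 2023), F (30 January 2024), D (13 April 2025), B (19 August 2025).
C would otherwise be senior to D, so under the subordination agreement C and D exchange positions.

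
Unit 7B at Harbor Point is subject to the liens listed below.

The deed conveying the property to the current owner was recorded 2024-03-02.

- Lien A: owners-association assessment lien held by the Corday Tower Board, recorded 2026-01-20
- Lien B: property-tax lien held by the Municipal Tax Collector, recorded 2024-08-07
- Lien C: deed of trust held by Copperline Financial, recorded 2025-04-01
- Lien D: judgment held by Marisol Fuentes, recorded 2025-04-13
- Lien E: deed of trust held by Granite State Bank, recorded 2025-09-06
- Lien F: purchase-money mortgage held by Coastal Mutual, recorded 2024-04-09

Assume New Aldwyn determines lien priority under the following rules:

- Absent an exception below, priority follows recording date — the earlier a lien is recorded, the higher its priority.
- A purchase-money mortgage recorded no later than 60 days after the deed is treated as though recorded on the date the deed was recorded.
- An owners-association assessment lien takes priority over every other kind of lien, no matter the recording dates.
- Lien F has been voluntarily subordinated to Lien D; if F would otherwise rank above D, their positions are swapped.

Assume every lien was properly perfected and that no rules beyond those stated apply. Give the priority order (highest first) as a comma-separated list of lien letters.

A, D, B, C, F, E

Effective dates after the stated exceptions: F was recorded within the 60-day window, so its effective date is the deed date 2024-03-02.
A is an owners-association assessment lien, so it outranks all other liens regardless of date.
Remaining liens by effective date: F (2024-03-02), B (2024-08-07), C (2025-04-01), D (2025-04-13), E (2025-09-06).
Because F would otherwise rank above D, the subordination swaps them.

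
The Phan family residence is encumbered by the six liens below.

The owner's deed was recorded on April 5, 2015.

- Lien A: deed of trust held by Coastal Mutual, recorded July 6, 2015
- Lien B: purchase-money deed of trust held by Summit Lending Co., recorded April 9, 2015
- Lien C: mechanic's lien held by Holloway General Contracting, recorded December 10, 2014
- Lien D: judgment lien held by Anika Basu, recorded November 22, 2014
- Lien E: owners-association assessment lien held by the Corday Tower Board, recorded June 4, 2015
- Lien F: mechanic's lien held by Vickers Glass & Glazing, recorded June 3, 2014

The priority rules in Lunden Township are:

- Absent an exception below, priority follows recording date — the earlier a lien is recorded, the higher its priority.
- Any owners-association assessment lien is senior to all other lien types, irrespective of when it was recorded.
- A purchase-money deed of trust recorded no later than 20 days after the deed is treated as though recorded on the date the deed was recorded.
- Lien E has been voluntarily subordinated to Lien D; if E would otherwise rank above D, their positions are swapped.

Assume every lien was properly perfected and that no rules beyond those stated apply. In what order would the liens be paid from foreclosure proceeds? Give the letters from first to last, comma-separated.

Effective dates: B's effective date is the deed date, April 5, 2015.
E, as an owners-association assessment lien, has superpriority and ranks first.
Among the remaining liens, by effective date: F (June 3, 2014), D (November 22, 2014), C (December 10, 2014), B (April 5, 2015), A (July 6, 2015).
E is senior to D before the subordination, so the two trade places.

D, F, E, C, B, A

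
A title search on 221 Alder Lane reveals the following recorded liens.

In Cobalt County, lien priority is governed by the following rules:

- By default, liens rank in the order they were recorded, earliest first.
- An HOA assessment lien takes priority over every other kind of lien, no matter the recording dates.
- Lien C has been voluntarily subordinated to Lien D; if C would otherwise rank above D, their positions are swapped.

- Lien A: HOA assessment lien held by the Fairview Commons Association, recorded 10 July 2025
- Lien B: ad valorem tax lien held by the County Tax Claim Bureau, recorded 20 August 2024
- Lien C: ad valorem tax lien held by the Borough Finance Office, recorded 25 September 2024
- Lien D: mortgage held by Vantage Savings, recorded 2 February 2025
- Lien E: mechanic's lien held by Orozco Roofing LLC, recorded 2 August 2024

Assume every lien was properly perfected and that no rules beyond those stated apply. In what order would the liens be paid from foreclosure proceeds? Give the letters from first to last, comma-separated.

A is an HOA assessment lien, so it outranks all other liens regardless of date.
Among the remaining liens, by effective date: E (2 August 2024), B (20 August 2024), C (25 September 2024), D (2 February 2025).
C would otherwise be senior to D, so under the subordination agreement C and D exchange positions.

A, E, B, D, C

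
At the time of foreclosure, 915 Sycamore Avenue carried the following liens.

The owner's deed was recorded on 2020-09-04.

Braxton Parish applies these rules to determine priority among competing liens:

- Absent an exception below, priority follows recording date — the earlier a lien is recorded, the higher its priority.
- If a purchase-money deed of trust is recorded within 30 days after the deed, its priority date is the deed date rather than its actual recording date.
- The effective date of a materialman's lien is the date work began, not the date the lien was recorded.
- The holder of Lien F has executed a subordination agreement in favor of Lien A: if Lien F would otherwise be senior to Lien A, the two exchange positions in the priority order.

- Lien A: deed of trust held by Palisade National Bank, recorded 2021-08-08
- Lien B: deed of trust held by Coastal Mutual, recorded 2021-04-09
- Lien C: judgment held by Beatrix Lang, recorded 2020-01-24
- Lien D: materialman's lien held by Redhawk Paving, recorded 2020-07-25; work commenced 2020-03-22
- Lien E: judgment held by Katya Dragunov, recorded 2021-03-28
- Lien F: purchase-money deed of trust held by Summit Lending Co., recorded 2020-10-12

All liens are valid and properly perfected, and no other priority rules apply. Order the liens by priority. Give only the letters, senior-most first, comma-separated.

Effective dates: D is treated as recorded 2020-03-22, the work-commencement date; F was recorded 38 days after the deed, outside the 30-day window, so it keeps its recording date.
By effective date, earliest first: C (2020-01-24), D (2020-03-22), F (2020-10-12), E (2021-03-28), B (2021-04-09), A (2021-08-08).
F is senior to A before the subordination, so the two trade places.

C, D, A, E, B, F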